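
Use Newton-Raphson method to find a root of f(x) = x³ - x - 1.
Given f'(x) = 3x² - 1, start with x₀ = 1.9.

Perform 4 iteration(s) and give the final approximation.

f(x) = x³ - x - 1
f'(x) = 3x² - 1
x₀ = 1.9

Newton-Raphson formula: x_{n+1} = x_n - f(x_n)/f'(x_n)

Iteration 1:
  f(1.900000) = 3.959000
  f'(1.900000) = 9.830000
  x_1 = 1.900000 - 3.959000/9.830000 = 1.497253
Iteration 2:
  f(1.497253) = 0.859240
  f'(1.497253) = 5.725302
  x_2 = 1.497253 - 0.859240/5.725302 = 1.347176
Iteration 3:
  f(1.347176) = 0.097789
  f'(1.347176) = 4.444646
  x_3 = 1.347176 - 0.097789/4.444646 = 1.325174
Iteration 4:
  f(1.325174) = 0.001946
  f'(1.325174) = 4.268258
  x_4 = 1.325174 - 0.001946/4.268258 = 1.324718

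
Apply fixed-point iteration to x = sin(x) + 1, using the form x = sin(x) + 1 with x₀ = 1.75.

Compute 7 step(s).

Equation: x = sin(x) + 1
Fixed-point form: x = sin(x) + 1
x₀ = 1.75

x_1 = g(1.750000) = 1.983986
x_2 = g(1.983986) = 1.915845
x_3 = g(1.915845) = 1.941059
x_4 = g(1.941059) = 1.932232
x_5 = g(1.932232) = 1.935390
x_6 = g(1.935390) = 1.934269
x_7 = g(1.934269) = 1.934668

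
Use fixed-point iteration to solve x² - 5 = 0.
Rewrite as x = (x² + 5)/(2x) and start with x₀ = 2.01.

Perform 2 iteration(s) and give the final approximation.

Equation: x² - 5 = 0
Fixed-point form: x = (x² + 5)/(2x)
x₀ = 2.01

x_1 = g(2.010000) = 2.248781
x_2 = g(2.248781) = 2.236104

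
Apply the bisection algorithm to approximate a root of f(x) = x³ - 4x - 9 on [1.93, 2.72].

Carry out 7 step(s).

f(x) = x³ - 4x - 9
Initial interval: [1.93, 2.72]

Iteration 1:
  c_1 = (1.930000 + 2.720000)/2 = 2.325000
  f(c_1) = f(2.325000) = -5.731922
  f(a) × f(c) ≥ 0, new interval: [2.325000, 2.720000]
Iteration 2:
  c_2 = (2.325000 + 2.720000)/2 = 2.522500
  f(c_2) = f(2.522500) = -3.039317
  f(a) × f(c) ≥ 0, new interval: [2.522500, 2.720000]
Iteration 3:
  c_3 = (2.522500 + 2.720000)/2 = 2.621250
  f(c_3) = f(2.621250) = -1.474518
  f(a) × f(c) ≥ 0, new interval: [2.621250, 2.720000]
Iteration 4:
  c_4 = (2.621250 + 2.720000)/2 = 2.670625
  f(c_4) = f(2.670625) = -0.634967
  f(a) × f(c) ≥ 0, new interval: [2.670625, 2.720000]
Iteration 5:
  c_5 = (2.670625 + 2.720000)/2 = 2.695312
  f(c_5) = f(2.695312) = -0.200588
  f(a) × f(c) ≥ 0, new interval: [2.695312, 2.720000]
Iteration 6:
  c_6 = (2.695312 + 2.720000)/2 = 2.707656
  f(c_6) = f(2.707656) = 0.020292
  f(a) × f(c) < 0, new interval: [2.695312, 2.707656]
Iteration 7:
  c_7 = (2.695312 + 2.707656)/2 = 2.701484
  f(c_7) = f(2.701484) = -0.090456
  f(a) × f(c) ≥ 0, new interval: [2.701484, 2.707656]

After 7 iteration(s), the approximation is c_7 = 2.701484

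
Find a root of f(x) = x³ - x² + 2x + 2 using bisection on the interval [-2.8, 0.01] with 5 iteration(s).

f(x) = x³ - x² + 2x + 2
Initial interval: [-2.8, 0.01]

Iteration 1:
  c_1 = (-2.800000 + 0.010000)/2 = -1.395000
  f(c_1) = f(-1.395000) = -5.450730
  f(a) × f(c) ≥ 0, new interval: [-1.395000, 0.010000]
Iteration 2:
  c_2 = (-1.395000 + 0.010000)/2 = -0.692500
  f(c_2) = f(-0.692500) = -0.196649
  f(a) × f(c) ≥ 0, new interval: [-0.692500, 0.010000]
Iteration 3:
  c_3 = (-0.692500 + 0.010000)/2 = -0.341250
  f(c_3) = f(-0.341250) = 1.161309
  f(a) × f(c) < 0, new interval: [-0.692500, -0.341250]
Iteration 4:
  c_4 = (-0.692500 + (-0.341250))/2 = -0.516875
  f(c_4) = f(-0.516875) = 0.561002
  f(a) × f(c) < 0, new interval: [-0.692500, -0.516875]
Iteration 5:
  c_5 = (-0.692500 + (-0.516875))/2 = -0.604688
  f(c_5) = f(-0.604688) = 0.203876
  f(a) × f(c) < 0, new interval: [-0.692500, -0.604688]

After 5 iteration(s), the approximation is c_5 = -0.604688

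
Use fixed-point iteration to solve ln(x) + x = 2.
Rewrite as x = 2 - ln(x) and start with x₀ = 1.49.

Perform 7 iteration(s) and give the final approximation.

Equation: ln(x) + x = 2
Fixed-point form: x = 2 - ln(x)
x₀ = 1.49

x_1 = g(1.490000) = 1.601224
x_2 = g(1.601224) = 1.529232
x_3 = g(1.529232) = 1.575235
x_4 = g(1.575235) = 1.545596
x_5 = g(1.545596) = 1.564591
x_6 = g(1.564591) = 1.552376
x_7 = g(1.552376) = 1.560213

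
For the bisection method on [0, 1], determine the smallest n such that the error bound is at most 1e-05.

We need (b-a)/2^n ≤ 1e-05
(1 - 0)/2^n ≤ 1e-05
1/2^n ≤ 1e-05
2^n ≥ 100000
n ≥ log₂(100000) = 16.61
n ≥ 17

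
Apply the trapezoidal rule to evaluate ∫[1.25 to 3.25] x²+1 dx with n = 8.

f(x) = x²+1
a = 1.25, b = 3.25, n = 8
h = (b - a)/n = 0.250000

Trapezoidal rule: (h/2)[f(x₀) + 2f(x₁) + 2f(x₂) + ... + f(xₙ)]

x_0 = 1.2500, f(x_0) = 2.562500, coefficient = 1
x_1 = 1.5000, f(x_1) = 3.250000, coefficient = 2
x_2 = 1.7500, f(x_2) = 4.062500, coefficient = 2
x_3 = 2.0000, f(x_3) = 5.000000, coefficient = 2
x_4 = 2.2500, f(x_4) = 6.062500, coefficient = 2
x_5 = 2.5000, f(x_5) = 7.250000, coefficient = 2
x_6 = 2.7500, f(x_6) = 8.562500, coefficient = 2
x_7 = 3.0000, f(x_7) = 10.000000, coefficient = 2
x_8 = 3.2500, f(x_8) = 11.562500, coefficient = 1

I ≈ (0.250000/2) × 102.500000 = 12.812500
Exact value: 12.791667
Error: 0.020833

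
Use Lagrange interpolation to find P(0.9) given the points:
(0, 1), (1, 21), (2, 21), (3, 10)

Lagrange interpolation formula:
P(x) = Σ yᵢ × Lᵢ(x)
where Lᵢ(x) = Π_{j≠i} (x - xⱼ)/(xᵢ - xⱼ)

L_0(0.9) = (0.9 - 1)/(0 - 1) × (0.9 - 2)/(0 - 2) × (0.9 - 3)/(0 - 3) = 0.038500
L_1(0.9) = (0.9 - 0)/(1 - 0) × (0.9 - 2)/(1 - 2) × (0.9 - 3)/(1 - 3) = 1.039500
L_2(0.9) = (0.9 - 0)/(2 - 0) × (0.9 - 1)/(2 - 1) × (0.9 - 3)/(2 - 3) = -0.094500
L_3(0.9) = (0.9 - 0)/(3 - 0) × (0.9 - 1)/(3 - 1) × (0.9 - 2)/(3 - 2) = 0.016500

P(0.9) = 1×L_0(0.9) + 21×L_1(0.9) + 21×L_2(0.9) + 10×L_3(0.9)
P(0.9) = 20.048500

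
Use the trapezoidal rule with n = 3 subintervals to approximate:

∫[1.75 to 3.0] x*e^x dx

f(x) = x*e^x
a = 1.75, b = 3.0, n = 3
h = (b - a)/n = 0.416667

Trapezoidal rule: (h/2)[f(x₀) + 2f(x₁) + 2f(x₂) + ... + f(xₙ)]

x_0 = 1.7500, f(x_0) = 10.070555, coefficient = 1
x_1 = 2.1667, f(x_1) = 18.913133, coefficient = 2
x_2 = 2.5833, f(x_2) = 34.206439, coefficient = 2
x_3 = 3.0000, f(x_3) = 60.256611, coefficient = 1

I ≈ (0.416667/2) × 176.566309 = 36.784648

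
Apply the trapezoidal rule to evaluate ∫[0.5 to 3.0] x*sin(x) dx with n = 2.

f(x) = x*sin(x)
a = 0.5, b = 3.0, n = 2
h = (b - a)/n = 1.250000

Trapezoidal rule: (h/2)[f(x₀) + 2f(x₁) + 2f(x₂) + ... + f(xₙ)]

x_0 = 0.5000, f(x_0) = 0.239713, coefficient = 1
x_1 = 1.7500, f(x_1) = 1.721975, coefficient = 2
x_2 = 3.0000, f(x_2) = 0.423360, coefficient = 1

I ≈ (1.250000/2) × 4.107024 = 2.566890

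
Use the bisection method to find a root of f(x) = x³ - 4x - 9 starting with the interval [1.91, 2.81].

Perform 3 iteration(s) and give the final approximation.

f(x) = x³ - 4x - 9
Initial interval: [1.91, 2.81]

Iteration 1:
  c_1 = (1.910000 + 2.810000)/2 = 2.360000
  f(c_1) = f(2.360000) = -5.295744
  f(a) × f(c) ≥ 0, new interval: [2.360000, 2.810000]
Iteration 2:
  c_2 = (2.360000 + 2.810000)/2 = 2.585000
  f(c_2) = f(2.585000) = -2.066448
  f(a) × f(c) ≥ 0, new interval: [2.585000, 2.810000]
Iteration 3:
  c_3 = (2.585000 + 2.810000)/2 = 2.697500
  f(c_3) = f(2.697500) = -0.161624
  f(a) × f(c) ≥ 0, new interval: [2.697500, 2.810000]

After 3 iteration(s), the approximation is c_3 = 2.697500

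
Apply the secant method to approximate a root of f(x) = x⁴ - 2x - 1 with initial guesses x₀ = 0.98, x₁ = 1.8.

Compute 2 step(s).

f(x) = x⁴ - 2x - 1
x₀ = 0.98, x₁ = 1.8

Secant formula: x_{n+1} = x_n - f(x_n)(x_n - x_{n-1})/(f(x_n) - f(x_{n-1}))

Iteration 1:
  f(0.980000) = -2.037632
  f(1.800000) = 5.897600
  x_2 = 1.800000 - 5.897600×(1.800000 - 0.980000)/(5.897600 - (-2.037632))
       = 1.190562
Iteration 2:
  f(1.800000) = 5.897600
  f(1.190562) = -1.371994
  x_3 = 1.190562 - (-1.371994)×(1.190562 - 1.800000)/(-1.371994 - 5.897600)
       = 1.305582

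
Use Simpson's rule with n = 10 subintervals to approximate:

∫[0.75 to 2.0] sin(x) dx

f(x) = sin(x)
a = 0.75, b = 2.0, n = 10
h = (b - a)/n = 0.125000

Simpson's rule: (h/3)[f(x₀) + 4f(x₁) + 2f(x₂) + ... + f(xₙ)]

x_0 = 0.7500, f(x_0) = 0.681639, coefficient = 1
x_1 = 0.8750, f(x_1) = 0.767544, coefficient = 4
x_2 = 1.0000, f(x_2) = 0.841471, coefficient = 2
x_3 = 1.1250, f(x_3) = 0.902268, coefficient = 4
x_4 = 1.2500, f(x_4) = 0.948985, coefficient = 2
x_5 = 1.3750, f(x_5) = 0.980893, coefficient = 4
x_6 = 1.5000, f(x_6) = 0.997495, coefficient = 2
x_7 = 1.6250, f(x_7) = 0.998531, coefficient = 4
x_8 = 1.7500, f(x_8) = 0.983986, coefficient = 2
x_9 = 1.8750, f(x_9) = 0.954086, coefficient = 4
x_10 = 2.0000, f(x_10) = 0.909297, coefficient = 1

I ≈ (0.125000/3) × 27.548094 = 1.147837
Exact value: 1.147836
Error: 0.000002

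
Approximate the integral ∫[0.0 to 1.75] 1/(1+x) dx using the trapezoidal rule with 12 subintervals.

f(x) = 1/(1+x)
a = 0.0, b = 1.75, n = 12
h = (b - a)/n = 0.145833

Trapezoidal rule: (h/2)[f(x₀) + 2f(x₁) + 2f(x₂) + ... + f(xₙ)]

x_0 = 0.0000, f(x_0) = 1.000000, coefficient = 1
x_1 = 0.1458, f(x_1) = 0.872727, coefficient = 2
x_2 = 0.2917, f(x_2) = 0.774194, coefficient = 2
x_3 = 0.4375, f(x_3) = 0.695652, coefficient = 2
x_4 = 0.5833, f(x_4) = 0.631579, coefficient = 2
x_5 = 0.7292, f(x_5) = 0.578313, coefficient = 2
x_6 = 0.8750, f(x_6) = 0.533333, coefficient = 2
x_7 = 1.0208, f(x_7) = 0.494845, coefficient = 2
x_8 = 1.1667, f(x_8) = 0.461538, coefficient = 2
x_9 = 1.3125, f(x_9) = 0.432432, coefficient = 2
x_10 = 1.4583, f(x_10) = 0.406780, coefficient = 2
x_11 = 1.6042, f(x_11) = 0.384000, coefficient = 2
x_12 = 1.7500, f(x_12) = 0.363636, coefficient = 1

I ≈ (0.145833/2) × 13.894425 = 1.013135
Exact value: 1.011601
Error: 0.001534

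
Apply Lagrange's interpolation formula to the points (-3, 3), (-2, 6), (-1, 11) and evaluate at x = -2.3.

Lagrange interpolation formula:
P(x) = Σ yᵢ × Lᵢ(x)
where Lᵢ(x) = Π_{j≠i} (x - xⱼ)/(xᵢ - xⱼ)

L_0(-2.3) = (-2.3 - (-2))/(-3 - (-2)) × (-2.3 - (-1))/(-3 - (-1)) = 0.195000
L_1(-2.3) = (-2.3 - (-3))/(-2 - (-3)) × (-2.3 - (-1))/(-2 - (-1)) = 0.910000
L_2(-2.3) = (-2.3 - (-3))/(-1 - (-3)) × (-2.3 - (-2))/(-1 - (-2)) = -0.105000

P(-2.3) = 3×L_0(-2.3) + 6×L_1(-2.3) + 11×L_2(-2.3)
P(-2.3) = 4.890000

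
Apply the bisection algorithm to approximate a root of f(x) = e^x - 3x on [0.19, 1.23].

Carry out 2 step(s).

f(x) = e^x - 3x
Initial interval: [0.19, 1.23]

Iteration 1:
  c_1 = (0.190000 + 1.230000)/2 = 0.710000
  f(c_1) = f(0.710000) = -0.096009
  f(a) × f(c) < 0, new interval: [0.190000, 0.710000]
Iteration 2:
  c_2 = (0.190000 + 0.710000)/2 = 0.450000
  f(c_2) = f(0.450000) = 0.218312
  f(a) × f(c) ≥ 0, new interval: [0.450000, 0.710000]

After 2 iteration(s), the approximation is c_2 = 0.450000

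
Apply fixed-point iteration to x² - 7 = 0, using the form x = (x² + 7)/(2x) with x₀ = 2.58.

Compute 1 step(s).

Equation: x² - 7 = 0
Fixed-point form: x = (x² + 7)/(2x)
x₀ = 2.58

x_1 = g(2.580000) = 2.646589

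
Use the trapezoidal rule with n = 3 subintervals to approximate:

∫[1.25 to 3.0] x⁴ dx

f(x) = x⁴
a = 1.25, b = 3.0, n = 3
h = (b - a)/n = 0.583333

Trapezoidal rule: (h/2)[f(x₀) + 2f(x₁) + 2f(x₂) + ... + f(xₙ)]

x_0 = 1.2500, f(x_0) = 2.441406, coefficient = 1
x_1 = 1.8333, f(x_1) = 11.297068, coefficient = 2
x_2 = 2.4167, f(x_2) = 34.108845, coefficient = 2
x_3 = 3.0000, f(x_3) = 81.000000, coefficient = 1

I ≈ (0.583333/2) × 174.253231 = 50.823859
Exact value: 47.989648
Error: 2.834211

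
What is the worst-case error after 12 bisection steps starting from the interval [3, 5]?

Bisection error bound: |error| ≤ (b-a)/2^n
|error| ≤ (5 - 3)/2^12 = 2/2^12
|error| ≤ 0.0004882812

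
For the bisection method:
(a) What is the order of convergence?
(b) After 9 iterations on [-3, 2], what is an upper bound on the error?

(a) Bisection has linear (order 1) convergence; the error is halved each step.

(b) Error bound = (b-a)/2^n = (2 - (-3))/2^{9}
    = 5/2^{9}

(a) 1 (linear); (b) error ≤ 9.77e-03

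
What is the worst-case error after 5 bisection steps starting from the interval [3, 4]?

Bisection error bound: |error| ≤ (b-a)/2^n
|error| ≤ (4 - 3)/2^5 = 1/2^5
|error| ≤ 0.0312500000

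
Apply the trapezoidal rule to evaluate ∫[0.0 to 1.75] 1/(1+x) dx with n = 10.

f(x) = 1/(1+x)
a = 0.0, b = 1.75, n = 10
h = (b - a)/n = 0.175000

Trapezoidal rule: (h/2)[f(x₀) + 2f(x₁) + 2f(x₂) + ... + f(xₙ)]

x_0 = 0.0000, f(x_0) = 1.000000, coefficient = 1
x_1 = 0.1750, f(x_1) = 0.851064, coefficient = 2
x_2 = 0.3500, f(x_2) = 0.740741, coefficient = 2
x_3 = 0.5250, f(x_3) = 0.655738, coefficient = 2
x_4 = 0.7000, f(x_4) = 0.588235, coefficient = 2
x_5 = 0.8750, f(x_5) = 0.533333, coefficient = 2
x_6 = 1.0500, f(x_6) = 0.487805, coefficient = 2
x_7 = 1.2250, f(x_7) = 0.449438, coefficient = 2
x_8 = 1.4000, f(x_8) = 0.416667, coefficient = 2
x_9 = 1.5750, f(x_9) = 0.388350, coefficient = 2
x_10 = 1.7500, f(x_10) = 0.363636, coefficient = 1

I ≈ (0.175000/2) × 11.586377 = 1.013808
Exact value: 1.011601
Error: 0.002207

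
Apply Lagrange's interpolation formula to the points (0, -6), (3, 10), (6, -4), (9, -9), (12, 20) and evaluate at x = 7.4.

Lagrange interpolation formula:
P(x) = Σ yᵢ × Lᵢ(x)
where Lᵢ(x) = Π_{j≠i} (x - xⱼ)/(xᵢ - xⱼ)

L_0(7.4) = (7.4 - 3)/(0 - 3) × (7.4 - 6)/(0 - 6) × (7.4 - 9)/(0 - 9) × (7.4 - 12)/(0 - 12) = 0.023322
L_1(7.4) = (7.4 - 0)/(3 - 0) × (7.4 - 6)/(3 - 6) × (7.4 - 9)/(3 - 9) × (7.4 - 12)/(3 - 12) = -0.156892
L_2(7.4) = (7.4 - 0)/(6 - 0) × (7.4 - 3)/(6 - 3) × (7.4 - 9)/(6 - 9) × (7.4 - 12)/(6 - 12) = 0.739635
L_3(7.4) = (7.4 - 0)/(9 - 0) × (7.4 - 3)/(9 - 3) × (7.4 - 6)/(9 - 6) × (7.4 - 12)/(9 - 12) = 0.431453
L_4(7.4) = (7.4 - 0)/(12 - 0) × (7.4 - 3)/(12 - 3) × (7.4 - 6)/(12 - 6) × (7.4 - 9)/(12 - 9) = -0.037518

P(7.4) = (-6)×L_0(7.4) + 10×L_1(7.4) + (-4)×L_2(7.4) + (-9)×L_3(7.4) + 20×L_4(7.4)
P(7.4) = -9.300826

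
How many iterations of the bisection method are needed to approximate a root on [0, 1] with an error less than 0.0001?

We need (b-a)/2^n ≤ 0.0001
(1 - 0)/2^n ≤ 0.0001
1/2^n ≤ 0.0001
2^n ≥ 10000
n ≥ log₂(10000) = 13.29
n ≥ 14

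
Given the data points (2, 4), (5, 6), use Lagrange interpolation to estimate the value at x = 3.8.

Lagrange interpolation formula:
P(x) = Σ yᵢ × Lᵢ(x)
where Lᵢ(x) = Π_{j≠i} (x - xⱼ)/(xᵢ - xⱼ)

L_0(3.8) = (3.8 - 5)/(2 - 5) = 0.400000
L_1(3.8) = (3.8 - 2)/(5 - 2) = 0.600000

P(3.8) = 4×L_0(3.8) + 6×L_1(3.8)
P(3.8) = 5.200000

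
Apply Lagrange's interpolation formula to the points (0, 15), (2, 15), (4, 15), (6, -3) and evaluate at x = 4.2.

Lagrange interpolation formula:
P(x) = Σ yᵢ × Lᵢ(x)
where Lᵢ(x) = Π_{j≠i} (x - xⱼ)/(xᵢ - xⱼ)

L_0(4.2) = (4.2 - 2)/(0 - 2) × (4.2 - 4)/(0 - 4) × (4.2 - 6)/(0 - 6) = 0.016500
L_1(4.2) = (4.2 - 0)/(2 - 0) × (4.2 - 4)/(2 - 4) × (4.2 - 6)/(2 - 6) = -0.094500
L_2(4.2) = (4.2 - 0)/(4 - 0) × (4.2 - 2)/(4 - 2) × (4.2 - 6)/(4 - 6) = 1.039500
L_3(4.2) = (4.2 - 0)/(6 - 0) × (4.2 - 2)/(6 - 2) × (4.2 - 4)/(6 - 4) = 0.038500

P(4.2) = 15×L_0(4.2) + 15×L_1(4.2) + 15×L_2(4.2) + (-3)×L_3(4.2)
P(4.2) = 14.307000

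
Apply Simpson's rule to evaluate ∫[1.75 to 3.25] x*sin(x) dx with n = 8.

f(x) = x*sin(x)
a = 1.75, b = 3.25, n = 8
h = (b - a)/n = 0.187500

Simpson's rule: (h/3)[f(x₀) + 4f(x₁) + 2f(x₂) + ... + f(xₙ)]

x_0 = 1.7500, f(x_0) = 1.721975, coefficient = 1
x_1 = 1.9375, f(x_1) = 1.808684, coefficient = 4
x_2 = 2.1250, f(x_2) = 1.806930, coefficient = 2
x_3 = 2.3125, f(x_3) = 1.705050, coefficient = 4
x_4 = 2.5000, f(x_4) = 1.496180, coefficient = 2
x_5 = 2.6875, f(x_5) = 1.178864, coefficient = 4
x_6 = 2.8750, f(x_6) = 0.757407, coefficient = 2
x_7 = 3.0625, f(x_7) = 0.241969, coefficient = 4
x_8 = 3.2500, f(x_8) = -0.351634, coefficient = 1

I ≈ (0.187500/3) × 29.229641 = 1.826853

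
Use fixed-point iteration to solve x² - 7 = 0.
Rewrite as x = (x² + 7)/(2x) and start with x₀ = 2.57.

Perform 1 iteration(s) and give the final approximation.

Equation: x² - 7 = 0
Fixed-point form: x = (x² + 7)/(2x)
x₀ = 2.57

x_1 = g(2.570000) = 2.646868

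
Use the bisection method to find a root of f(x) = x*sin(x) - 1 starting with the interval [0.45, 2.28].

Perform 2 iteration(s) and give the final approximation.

f(x) = x*sin(x) - 1
Initial interval: [0.45, 2.28]

Iteration 1:
  c_1 = (0.450000 + 2.280000)/2 = 1.365000
  f(c_1) = f(1.365000) = 0.336197
  f(a) × f(c) < 0, new interval: [0.450000, 1.365000]
Iteration 2:
  c_2 = (0.450000 + 1.365000)/2 = 0.907500
  f(c_2) = f(0.907500) = -0.284920
  f(a) × f(c) ≥ 0, new interval: [0.907500, 1.365000]

After 2 iteration(s), the approximation is c_2 = 0.907500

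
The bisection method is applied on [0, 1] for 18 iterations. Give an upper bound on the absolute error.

Bisection error bound: |error| ≤ (b-a)/2^n
|error| ≤ (1 - 0)/2^18 = 1/2^18
|error| ≤ 0.0000038147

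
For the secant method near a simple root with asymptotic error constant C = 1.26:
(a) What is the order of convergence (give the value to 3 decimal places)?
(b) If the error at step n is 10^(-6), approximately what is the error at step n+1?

(a) Secant method has superlinear convergence with order φ = (1+√5)/2 ≈ 1.618.
    This means |e_{n+1}| ≈ C|e_n|^1.618.

(b) With |e_n| = 10^(-6) and C = 1.26:
    |e_{n+1}| ≈ 1.26 × (10^(-6))^1.618 = 1.26 × 10^(-9.71)

(a) ≈ 1.618 (golden ratio); (b) |e_{n+1}| ≈ 2.467e-10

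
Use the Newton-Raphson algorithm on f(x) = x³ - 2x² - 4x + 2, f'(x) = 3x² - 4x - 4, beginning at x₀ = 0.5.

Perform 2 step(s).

f(x) = x³ - 2x² - 4x + 2
f'(x) = 3x² - 4x - 4
x₀ = 0.5

Newton-Raphson formula: x_{n+1} = x_n - f(x_n)/f'(x_n)

Iteration 1:
  f(0.500000) = -0.375000
  f'(0.500000) = -5.250000
  x_1 = 0.500000 - (-0.375000)/(-5.250000) = 0.428571
Iteration 2:
  f(0.428571) = -0.002915
  f'(0.428571) = -5.163265
  x_2 = 0.428571 - (-0.002915)/(-5.163265) = 0.428007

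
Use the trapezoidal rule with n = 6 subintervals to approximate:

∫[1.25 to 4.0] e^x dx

f(x) = e^x
a = 1.25, b = 4.0, n = 6
h = (b - a)/n = 0.458333

Trapezoidal rule: (h/2)[f(x₀) + 2f(x₁) + 2f(x₂) + ... + f(xₙ)]

x_0 = 1.2500, f(x_0) = 3.490343, coefficient = 1
x_1 = 1.7083, f(x_1) = 5.519754, coefficient = 2
x_2 = 2.1667, f(x_2) = 8.729138, coefficient = 2
x_3 = 2.6250, f(x_3) = 13.804574, coefficient = 2
x_4 = 3.0833, f(x_4) = 21.831051, coefficient = 2
x_5 = 3.5417, f(x_5) = 34.524412, coefficient = 2
x_6 = 4.0000, f(x_6) = 54.598150, coefficient = 1

I ≈ (0.458333/2) × 226.906353 = 51.999373
Exact value: 51.107807
Error: 0.891566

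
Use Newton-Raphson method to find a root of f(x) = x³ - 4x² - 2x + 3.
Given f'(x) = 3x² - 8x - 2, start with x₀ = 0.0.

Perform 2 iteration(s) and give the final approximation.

f(x) = x³ - 4x² - 2x + 3
f'(x) = 3x² - 8x - 2
x₀ = 0.0

Newton-Raphson formula: x_{n+1} = x_n - f(x_n)/f'(x_n)

Iteration 1:
  f(0.000000) = 3.000000
  f'(0.000000) = -2.000000
  x_1 = 0.000000 - 3.000000/(-2.000000) = 1.500000
Iteration 2:
  f(1.500000) = -5.625000
  f'(1.500000) = -7.250000
  x_2 = 1.500000 - (-5.625000)/(-7.250000) = 0.724138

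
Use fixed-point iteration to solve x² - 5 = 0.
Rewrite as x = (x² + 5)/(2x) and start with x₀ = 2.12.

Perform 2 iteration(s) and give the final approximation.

Equation: x² - 5 = 0
Fixed-point form: x = (x² + 5)/(2x)
x₀ = 2.12

x_1 = g(2.120000) = 2.239245
x_2 = g(2.239245) = 2.236070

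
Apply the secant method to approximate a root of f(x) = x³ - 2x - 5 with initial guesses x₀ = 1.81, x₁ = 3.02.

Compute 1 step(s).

f(x) = x³ - 2x - 5
x₀ = 1.81, x₁ = 3.02

Secant formula: x_{n+1} = x_n - f(x_n)(x_n - x_{n-1})/(f(x_n) - f(x_{n-1}))

Iteration 1:
  f(1.810000) = -2.690259
  f(3.020000) = 16.503608
  x_2 = 3.020000 - 16.503608×(3.020000 - 1.810000)/(16.503608 - (-2.690259))
       = 1.979597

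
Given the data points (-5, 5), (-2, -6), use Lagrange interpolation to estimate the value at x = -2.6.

Lagrange interpolation formula:
P(x) = Σ yᵢ × Lᵢ(x)
where Lᵢ(x) = Π_{j≠i} (x - xⱼ)/(xᵢ - xⱼ)

L_0(-2.6) = (-2.6 - (-2))/(-5 - (-2)) = 0.200000
L_1(-2.6) = (-2.6 - (-5))/(-2 - (-5)) = 0.800000

P(-2.6) = 5×L_0(-2.6) + (-6)×L_1(-2.6)
P(-2.6) = -3.800000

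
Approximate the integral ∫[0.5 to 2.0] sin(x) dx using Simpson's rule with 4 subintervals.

f(x) = sin(x)
a = 0.5, b = 2.0, n = 4
h = (b - a)/n = 0.375000

Simpson's rule: (h/3)[f(x₀) + 4f(x₁) + 2f(x₂) + ... + f(xₙ)]

x_0 = 0.5000, f(x_0) = 0.479426, coefficient = 1
x_1 = 0.8750, f(x_1) = 0.767544, coefficient = 4
x_2 = 1.2500, f(x_2) = 0.948985, coefficient = 2
x_3 = 1.6250, f(x_3) = 0.998531, coefficient = 4
x_4 = 2.0000, f(x_4) = 0.909297, coefficient = 1

I ≈ (0.375000/3) × 10.350992 = 1.293874
Exact value: 1.293729
Error: 0.000145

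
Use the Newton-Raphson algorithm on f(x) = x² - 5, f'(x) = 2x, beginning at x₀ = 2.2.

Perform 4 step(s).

f(x) = x² - 5
f'(x) = 2x
x₀ = 2.2

Newton-Raphson formula: x_{n+1} = x_n - f(x_n)/f'(x_n)

Iteration 1:
  f(2.200000) = -0.160000
  f'(2.200000) = 4.400000
  x_1 = 2.200000 - (-0.160000)/4.400000 = 2.236364
Iteration 2:
  f(2.236364) = 0.001322
  f'(2.236364) = 4.472727
  x_2 = 2.236364 - 0.001322/4.472727 = 2.236068
Iteration 3:
  f(2.236068) = 0.000000
  f'(2.236068) = 4.472136
  x_3 = 2.236068 - 0.000000/4.472136 = 2.236068
Iteration 4:
  f(2.236068) = 0.000000
  f'(2.236068) = 4.472136
  x_4 = 2.236068 - 0.000000/4.472136 = 2.236068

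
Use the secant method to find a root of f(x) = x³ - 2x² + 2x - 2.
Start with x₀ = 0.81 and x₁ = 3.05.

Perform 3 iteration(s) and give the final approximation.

f(x) = x³ - 2x² + 2x - 2
x₀ = 0.81, x₁ = 3.05

Secant formula: x_{n+1} = x_n - f(x_n)(x_n - x_{n-1})/(f(x_n) - f(x_{n-1}))

Iteration 1:
  f(0.810000) = -1.160759
  f(3.050000) = 13.867625
  x_2 = 3.050000 - 13.867625×(3.050000 - 0.810000)/(13.867625 - (-1.160759))
       = 0.983013
Iteration 2:
  f(3.050000) = 13.867625
  f(0.983013) = -1.016704
  x_3 = 0.983013 - (-1.016704)×(0.983013 - 3.050000)/(-1.016704 - 13.867625)
       = 1.124202
Iteration 3:
  f(0.983013) = -1.016704
  f(1.124202) = -0.858456
  x_4 = 1.124202 - (-0.858456)×(1.124202 - 0.983013)/(-0.858456 - (-1.016704))
       = 1.890120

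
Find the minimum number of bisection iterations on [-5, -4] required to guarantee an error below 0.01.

We need (b-a)/2^n ≤ 0.01
(-4 - (-5))/2^n ≤ 0.01
1/2^n ≤ 0.01
2^n ≥ 100
n ≥ log₂(100) = 6.64
n ≥ 7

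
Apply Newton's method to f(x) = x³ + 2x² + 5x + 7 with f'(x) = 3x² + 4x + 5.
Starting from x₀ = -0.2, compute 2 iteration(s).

f(x) = x³ + 2x² + 5x + 7
f'(x) = 3x² + 4x + 5
x₀ = -0.2

Newton-Raphson formula: x_{n+1} = x_n - f(x_n)/f'(x_n)

Iteration 1:
  f(-0.200000) = 6.072000
  f'(-0.200000) = 4.320000
  x_1 = -0.200000 - 6.072000/4.320000 = -1.605556
Iteration 2:
  f(-1.605556) = -0.010975
  f'(-1.605556) = 6.311204
  x_2 = -1.605556 - (-0.010975)/6.311204 = -1.603817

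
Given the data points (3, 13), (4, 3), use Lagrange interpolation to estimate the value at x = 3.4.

Lagrange interpolation formula:
P(x) = Σ yᵢ × Lᵢ(x)
where Lᵢ(x) = Π_{j≠i} (x - xⱼ)/(xᵢ - xⱼ)

L_0(3.4) = (3.4 - 4)/(3 - 4) = 0.600000
L_1(3.4) = (3.4 - 3)/(4 - 3) = 0.400000

P(3.4) = 13×L_0(3.4) + 3×L_1(3.4)
P(3.4) = 9.000000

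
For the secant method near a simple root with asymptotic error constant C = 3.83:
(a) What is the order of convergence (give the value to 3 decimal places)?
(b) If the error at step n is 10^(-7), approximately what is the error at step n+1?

(a) Secant method has superlinear convergence with order φ = (1+√5)/2 ≈ 1.618.
    This means |e_{n+1}| ≈ C|e_n|^1.618.

(b) With |e_n| = 10^(-7) and C = 3.83:
    |e_{n+1}| ≈ 3.83 × (10^(-7))^1.618 = 3.83 × 10^(-11.33)

(a) ≈ 1.618 (golden ratio); (b) |e_{n+1}| ≈ 1.807e-11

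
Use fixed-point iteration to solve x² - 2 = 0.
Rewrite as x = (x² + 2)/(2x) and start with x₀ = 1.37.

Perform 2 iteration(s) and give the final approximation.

Equation: x² - 2 = 0
Fixed-point form: x = (x² + 2)/(2x)
x₀ = 1.37

x_1 = g(1.370000) = 1.414927
x_2 = g(1.414927) = 1.414214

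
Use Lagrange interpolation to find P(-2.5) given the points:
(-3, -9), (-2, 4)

Lagrange interpolation formula:
P(x) = Σ yᵢ × Lᵢ(x)
where Lᵢ(x) = Π_{j≠i} (x - xⱼ)/(xᵢ - xⱼ)

L_0(-2.5) = (-2.5 - (-2))/(-3 - (-2)) = 0.500000
L_1(-2.5) = (-2.5 - (-3))/(-2 - (-3)) = 0.500000

P(-2.5) = (-9)×L_0(-2.5) + 4×L_1(-2.5)
P(-2.5) = -2.500000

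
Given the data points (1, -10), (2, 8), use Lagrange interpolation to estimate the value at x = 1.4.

Lagrange interpolation formula:
P(x) = Σ yᵢ × Lᵢ(x)
where Lᵢ(x) = Π_{j≠i} (x - xⱼ)/(xᵢ - xⱼ)

L_0(1.4) = (1.4 - 2)/(1 - 2) = 0.600000
L_1(1.4) = (1.4 - 1)/(2 - 1) = 0.400000

P(1.4) = (-10)×L_0(1.4) + 8×L_1(1.4)
P(1.4) = -2.800000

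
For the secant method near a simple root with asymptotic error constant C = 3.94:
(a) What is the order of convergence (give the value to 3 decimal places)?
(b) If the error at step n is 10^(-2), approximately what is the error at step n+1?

(a) Secant method has superlinear convergence with order φ = (1+√5)/2 ≈ 1.618.
    This means |e_{n+1}| ≈ C|e_n|^1.618.

(b) With |e_n| = 10^(-2) and C = 3.94:
    |e_{n+1}| ≈ 3.94 × (10^(-2))^1.618 = 3.94 × 10^(-3.24)

(a) ≈ 1.618 (golden ratio); (b) |e_{n+1}| ≈ 2.288e-03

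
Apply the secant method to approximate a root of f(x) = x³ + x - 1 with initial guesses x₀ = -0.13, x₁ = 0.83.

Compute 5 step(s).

f(x) = x³ + x - 1
x₀ = -0.13, x₁ = 0.83

Secant formula: x_{n+1} = x_n - f(x_n)(x_n - x_{n-1})/(f(x_n) - f(x_{n-1}))

Iteration 1:
  f(-0.130000) = -1.132197
  f(0.830000) = 0.401787
  x_2 = 0.830000 - 0.401787×(0.830000 - (-0.130000))/(0.401787 - (-1.132197))
       = 0.578553
Iteration 2:
  f(0.830000) = 0.401787
  f(0.578553) = -0.227791
  x_3 = 0.578553 - (-0.227791)×(0.578553 - 0.830000)/(-0.227791 - 0.401787)
       = 0.669531
Iteration 3:
  f(0.578553) = -0.227791
  f(0.669531) = -0.030338
  x_4 = 0.669531 - (-0.030338)×(0.669531 - 0.578553)/(-0.030338 - (-0.227791))
       = 0.683509
Iteration 4:
  f(0.669531) = -0.030338
  f(0.683509) = 0.002834
  x_5 = 0.683509 - 0.002834×(0.683509 - 0.669531)/(0.002834 - (-0.030338))
       = 0.682315
Iteration 5:
  f(0.683509) = 0.002834
  f(0.682315) = -0.000031
  x_6 = 0.682315 - (-0.000031)×(0.682315 - 0.683509)/(-0.000031 - 0.002834)
       = 0.682328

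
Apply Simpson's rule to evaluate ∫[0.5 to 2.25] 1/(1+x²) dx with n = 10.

f(x) = 1/(1+x²)
a = 0.5, b = 2.25, n = 10
h = (b - a)/n = 0.175000

Simpson's rule: (h/3)[f(x₀) + 4f(x₁) + 2f(x₂) + ... + f(xₙ)]

x_0 = 0.5000, f(x_0) = 0.800000, coefficient = 1
x_1 = 0.6750, f(x_1) = 0.686990, coefficient = 4
x_2 = 0.8500, f(x_2) = 0.580552, coefficient = 2
x_3 = 1.0250, f(x_3) = 0.487656, coefficient = 4
x_4 = 1.2000, f(x_4) = 0.409836, coefficient = 2
x_5 = 1.3750, f(x_5) = 0.345946, coefficient = 4
x_6 = 1.5500, f(x_6) = 0.293902, coefficient = 2
x_7 = 1.7250, f(x_7) = 0.251533, coefficient = 4
x_8 = 1.9000, f(x_8) = 0.216920, coefficient = 2
x_9 = 2.0750, f(x_9) = 0.188479, coefficient = 4
x_10 = 2.2500, f(x_10) = 0.164948, coefficient = 1

I ≈ (0.175000/3) × 11.809783 = 0.688904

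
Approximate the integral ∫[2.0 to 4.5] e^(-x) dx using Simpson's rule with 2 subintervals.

f(x) = e^(-x)
a = 2.0, b = 4.5, n = 2
h = (b - a)/n = 1.250000

Simpson's rule: (h/3)[f(x₀) + 4f(x₁) + 2f(x₂) + ... + f(xₙ)]

x_0 = 2.0000, f(x_0) = 0.135335, coefficient = 1
x_1 = 3.2500, f(x_1) = 0.038774, coefficient = 4
x_2 = 4.5000, f(x_2) = 0.011109, coefficient = 1

I ≈ (1.250000/3) × 0.301541 = 0.125642
Exact value: 0.124226
Error: 0.001416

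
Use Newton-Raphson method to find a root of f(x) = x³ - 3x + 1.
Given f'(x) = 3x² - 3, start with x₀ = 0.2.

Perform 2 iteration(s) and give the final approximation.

f(x) = x³ - 3x + 1
f'(x) = 3x² - 3
x₀ = 0.2

Newton-Raphson formula: x_{n+1} = x_n - f(x_n)/f'(x_n)

Iteration 1:
  f(0.200000) = 0.408000
  f'(0.200000) = -2.880000
  x_1 = 0.200000 - 0.408000/(-2.880000) = 0.341667
Iteration 2:
  f(0.341667) = 0.014885
  f'(0.341667) = -2.649792
  x_2 = 0.341667 - 0.014885/(-2.649792) = 0.347284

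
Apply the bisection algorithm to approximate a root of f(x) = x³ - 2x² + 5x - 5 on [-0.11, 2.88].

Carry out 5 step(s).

f(x) = x³ - 2x² + 5x - 5
Initial interval: [-0.11, 2.88]

Iteration 1:
  c_1 = (-0.110000 + 2.880000)/2 = 1.385000
  f(c_1) = f(1.385000) = 0.745292
  f(a) × f(c) < 0, new interval: [-0.110000, 1.385000]
Iteration 2:
  c_2 = (-0.110000 + 1.385000)/2 = 0.637500
  f(c_2) = f(0.637500) = -2.366229
  f(a) × f(c) ≥ 0, new interval: [0.637500, 1.385000]
Iteration 3:
  c_3 = (0.637500 + 1.385000)/2 = 1.011250
  f(c_3) = f(1.011250) = -0.954872
  f(a) × f(c) ≥ 0, new interval: [1.011250, 1.385000]
Iteration 4:
  c_4 = (1.011250 + 1.385000)/2 = 1.198125
  f(c_4) = f(1.198125) = -0.160469
  f(a) × f(c) ≥ 0, new interval: [1.198125, 1.385000]
Iteration 5:
  c_5 = (1.198125 + 1.385000)/2 = 1.291562
  f(c_5) = f(1.291562) = 0.276044
  f(a) × f(c) < 0, new interval: [1.198125, 1.291562]

After 5 iteration(s), the approximation is c_5 = 1.291562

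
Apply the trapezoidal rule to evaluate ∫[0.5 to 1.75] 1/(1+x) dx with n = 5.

f(x) = 1/(1+x)
a = 0.5, b = 1.75, n = 5
h = (b - a)/n = 0.250000

Trapezoidal rule: (h/2)[f(x₀) + 2f(x₁) + 2f(x₂) + ... + f(xₙ)]

x_0 = 0.5000, f(x_0) = 0.666667, coefficient = 1
x_1 = 0.7500, f(x_1) = 0.571429, coefficient = 2
x_2 = 1.0000, f(x_2) = 0.500000, coefficient = 2
x_3 = 1.2500, f(x_3) = 0.444444, coefficient = 2
x_4 = 1.5000, f(x_4) = 0.400000, coefficient = 2
x_5 = 1.7500, f(x_5) = 0.363636, coefficient = 1

I ≈ (0.250000/2) × 4.862049 = 0.607756
Exact value: 0.606136
Error: 0.001620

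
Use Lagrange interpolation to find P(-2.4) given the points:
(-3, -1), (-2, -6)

Lagrange interpolation formula:
P(x) = Σ yᵢ × Lᵢ(x)
where Lᵢ(x) = Π_{j≠i} (x - xⱼ)/(xᵢ - xⱼ)

L_0(-2.4) = (-2.4 - (-2))/(-3 - (-2)) = 0.400000
L_1(-2.4) = (-2.4 - (-3))/(-2 - (-3)) = 0.600000

P(-2.4) = (-1)×L_0(-2.4) + (-6)×L_1(-2.4)
P(-2.4) = -4.000000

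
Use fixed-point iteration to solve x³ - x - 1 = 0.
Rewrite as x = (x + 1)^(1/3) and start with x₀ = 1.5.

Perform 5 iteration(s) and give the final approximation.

Equation: x³ - x - 1 = 0
Fixed-point form: x = (x + 1)^(1/3)
x₀ = 1.5

x_1 = g(1.500000) = 1.357209
x_2 = g(1.357209) = 1.330861
x_3 = g(1.330861) = 1.325884
x_4 = g(1.325884) = 1.324939
x_5 = g(1.324939) = 1.324760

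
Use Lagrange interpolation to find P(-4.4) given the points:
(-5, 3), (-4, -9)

Lagrange interpolation formula:
P(x) = Σ yᵢ × Lᵢ(x)
where Lᵢ(x) = Π_{j≠i} (x - xⱼ)/(xᵢ - xⱼ)

L_0(-4.4) = (-4.4 - (-4))/(-5 - (-4)) = 0.400000
L_1(-4.4) = (-4.4 - (-5))/(-4 - (-5)) = 0.600000

P(-4.4) = 3×L_0(-4.4) + (-9)×L_1(-4.4)
P(-4.4) = -4.200000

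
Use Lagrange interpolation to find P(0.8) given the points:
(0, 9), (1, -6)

Lagrange interpolation formula:
P(x) = Σ yᵢ × Lᵢ(x)
where Lᵢ(x) = Π_{j≠i} (x - xⱼ)/(xᵢ - xⱼ)

L_0(0.8) = (0.8 - 1)/(0 - 1) = 0.200000
L_1(0.8) = (0.8 - 0)/(1 - 0) = 0.800000

P(0.8) = 9×L_0(0.8) + (-6)×L_1(0.8)
P(0.8) = -3.000000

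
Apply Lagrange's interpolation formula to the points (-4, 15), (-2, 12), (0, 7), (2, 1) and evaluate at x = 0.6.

Lagrange interpolation formula:
P(x) = Σ yᵢ × Lᵢ(x)
where Lᵢ(x) = Π_{j≠i} (x - xⱼ)/(xᵢ - xⱼ)

L_0(0.6) = (0.6 - (-2))/(-4 - (-2)) × (0.6 - 0)/(-4 - 0) × (0.6 - 2)/(-4 - 2) = 0.045500
L_1(0.6) = (0.6 - (-4))/(-2 - (-4)) × (0.6 - 0)/(-2 - 0) × (0.6 - 2)/(-2 - 2) = -0.241500
L_2(0.6) = (0.6 - (-4))/(0 - (-4)) × (0.6 - (-2))/(0 - (-2)) × (0.6 - 2)/(0 - 2) = 1.046500
L_3(0.6) = (0.6 - (-4))/(2 - (-4)) × (0.6 - (-2))/(2 - (-2)) × (0.6 - 0)/(2 - 0) = 0.149500

P(0.6) = 15×L_0(0.6) + 12×L_1(0.6) + 7×L_2(0.6) + 1×L_3(0.6)
P(0.6) = 5.259500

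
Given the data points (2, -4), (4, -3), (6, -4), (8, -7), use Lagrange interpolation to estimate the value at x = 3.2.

Lagrange interpolation formula:
P(x) = Σ yᵢ × Lᵢ(x)
where Lᵢ(x) = Π_{j≠i} (x - xⱼ)/(xᵢ - xⱼ)

L_0(3.2) = (3.2 - 4)/(2 - 4) × (3.2 - 6)/(2 - 6) × (3.2 - 8)/(2 - 8) = 0.224000
L_1(3.2) = (3.2 - 2)/(4 - 2) × (3.2 - 6)/(4 - 6) × (3.2 - 8)/(4 - 8) = 1.008000
L_2(3.2) = (3.2 - 2)/(6 - 2) × (3.2 - 4)/(6 - 4) × (3.2 - 8)/(6 - 8) = -0.288000
L_3(3.2) = (3.2 - 2)/(8 - 2) × (3.2 - 4)/(8 - 4) × (3.2 - 6)/(8 - 6) = 0.056000

P(3.2) = (-4)×L_0(3.2) + (-3)×L_1(3.2) + (-4)×L_2(3.2) + (-7)×L_3(3.2)
P(3.2) = -3.160000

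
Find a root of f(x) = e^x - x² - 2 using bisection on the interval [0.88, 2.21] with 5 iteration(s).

f(x) = e^x - x² - 2
Initial interval: [0.88, 2.21]

Iteration 1:
  c_1 = (0.880000 + 2.210000)/2 = 1.545000
  f(c_1) = f(1.545000) = 0.300947
  f(a) × f(c) < 0, new interval: [0.880000, 1.545000]
Iteration 2:
  c_2 = (0.880000 + 1.545000)/2 = 1.212500
  f(c_2) = f(1.212500) = -0.108277
  f(a) × f(c) ≥ 0, new interval: [1.212500, 1.545000]
Iteration 3:
  c_3 = (1.212500 + 1.545000)/2 = 1.378750
  f(c_3) = f(1.378750) = 0.068985
  f(a) × f(c) < 0, new interval: [1.212500, 1.378750]
Iteration 4:
  c_4 = (1.212500 + 1.378750)/2 = 1.295625
  f(c_4) = f(1.295625) = -0.025366
  f(a) × f(c) ≥ 0, new interval: [1.295625, 1.378750]
Iteration 5:
  c_5 = (1.295625 + 1.378750)/2 = 1.337187
  f(c_5) = f(1.337187) = 0.020247
  f(a) × f(c) < 0, new interval: [1.295625, 1.337187]

After 5 iteration(s), the approximation is c_5 = 1.337187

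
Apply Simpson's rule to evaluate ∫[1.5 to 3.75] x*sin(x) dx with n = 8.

f(x) = x*sin(x)
a = 1.5, b = 3.75, n = 8
h = (b - a)/n = 0.281250

Simpson's rule: (h/3)[f(x₀) + 4f(x₁) + 2f(x₂) + ... + f(xₙ)]

x_0 = 1.5000, f(x_0) = 1.496242, coefficient = 1
x_1 = 1.7812, f(x_1) = 1.741949, coefficient = 4
x_2 = 2.0625, f(x_2) = 1.818155, coefficient = 2
x_3 = 2.3438, f(x_3) = 1.677777, coefficient = 4
x_4 = 2.6250, f(x_4) = 1.296541, coefficient = 2
x_5 = 2.9062, f(x_5) = 0.677668, coefficient = 4
x_6 = 3.1875, f(x_6) = -0.146278, coefficient = 2
x_7 = 3.4688, f(x_7) = -1.114691, coefficient = 4
x_8 = 3.7500, f(x_8) = -2.143355, coefficient = 1

I ≈ (0.281250/3) × 17.220534 = 1.614425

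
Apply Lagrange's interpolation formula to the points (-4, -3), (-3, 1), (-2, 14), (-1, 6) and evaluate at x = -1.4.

Lagrange interpolation formula:
P(x) = Σ yᵢ × Lᵢ(x)
where Lᵢ(x) = Π_{j≠i} (x - xⱼ)/(xᵢ - xⱼ)

L_0(-1.4) = (-1.4 - (-3))/(-4 - (-3)) × (-1.4 - (-2))/(-4 - (-2)) × (-1.4 - (-1))/(-4 - (-1)) = 0.064000
L_1(-1.4) = (-1.4 - (-4))/(-3 - (-4)) × (-1.4 - (-2))/(-3 - (-2)) × (-1.4 - (-1))/(-3 - (-1)) = -0.312000
L_2(-1.4) = (-1.4 - (-4))/(-2 - (-4)) × (-1.4 - (-3))/(-2 - (-3)) × (-1.4 - (-1))/(-2 - (-1)) = 0.832000
L_3(-1.4) = (-1.4 - (-4))/(-1 - (-4)) × (-1.4 - (-3))/(-1 - (-3)) × (-1.4 - (-2))/(-1 - (-2)) = 0.416000

P(-1.4) = (-3)×L_0(-1.4) + 1×L_1(-1.4) + 14×L_2(-1.4) + 6×L_3(-1.4)
P(-1.4) = 13.640000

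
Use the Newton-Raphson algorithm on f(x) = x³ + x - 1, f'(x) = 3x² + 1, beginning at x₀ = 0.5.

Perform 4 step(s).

f(x) = x³ + x - 1
f'(x) = 3x² + 1
x₀ = 0.5

Newton-Raphson formula: x_{n+1} = x_n - f(x_n)/f'(x_n)

Iteration 1:
  f(0.500000) = -0.375000
  f'(0.500000) = 1.750000
  x_1 = 0.500000 - (-0.375000)/1.750000 = 0.714286
Iteration 2:
  f(0.714286) = 0.078717
  f'(0.714286) = 2.530612
  x_2 = 0.714286 - 0.078717/2.530612 = 0.683180
Iteration 3:
  f(0.683180) = 0.002043
  f'(0.683180) = 2.400204
  x_3 = 0.683180 - 0.002043/2.400204 = 0.682328
Iteration 4:
  f(0.682328) = 0.000001
  f'(0.682328) = 2.396716
  x_4 = 0.682328 - 0.000001/2.396716 = 0.682328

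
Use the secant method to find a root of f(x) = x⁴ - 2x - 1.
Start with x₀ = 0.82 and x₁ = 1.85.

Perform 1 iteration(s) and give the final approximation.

f(x) = x⁴ - 2x - 1
x₀ = 0.82, x₁ = 1.85

Secant formula: x_{n+1} = x_n - f(x_n)(x_n - x_{n-1})/(f(x_n) - f(x_{n-1}))

Iteration 1:
  f(0.820000) = -2.187878
  f(1.850000) = 7.013506
  x_2 = 1.850000 - 7.013506×(1.850000 - 0.820000)/(7.013506 - (-2.187878))
       = 1.064910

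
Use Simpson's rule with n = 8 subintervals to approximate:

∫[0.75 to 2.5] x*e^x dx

f(x) = x*e^x
a = 0.75, b = 2.5, n = 8
h = (b - a)/n = 0.218750

Simpson's rule: (h/3)[f(x₀) + 4f(x₁) + 2f(x₂) + ... + f(xₙ)]

x_0 = 0.7500, f(x_0) = 1.587750, coefficient = 1
x_1 = 0.9688, f(x_1) = 2.552316, coefficient = 4
x_2 = 1.1875, f(x_2) = 3.893663, coefficient = 2
x_3 = 1.4062, f(x_3) = 5.738378, coefficient = 4
x_4 = 1.6250, f(x_4) = 8.252431, coefficient = 2
x_5 = 1.8438, f(x_5) = 11.652859, coefficient = 4
x_6 = 2.0625, f(x_6) = 16.222819, coefficient = 2
x_7 = 2.2812, f(x_7) = 22.330948, coefficient = 4
x_8 = 2.5000, f(x_8) = 30.456235, coefficient = 1

I ≈ (0.218750/3) × 257.879816 = 18.803737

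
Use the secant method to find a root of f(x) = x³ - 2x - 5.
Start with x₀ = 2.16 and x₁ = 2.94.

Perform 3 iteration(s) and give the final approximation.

f(x) = x³ - 2x - 5
x₀ = 2.16, x₁ = 2.94

Secant formula: x_{n+1} = x_n - f(x_n)(x_n - x_{n-1})/(f(x_n) - f(x_{n-1}))

Iteration 1:
  f(2.160000) = 0.757696
  f(2.940000) = 14.532184
  x_2 = 2.940000 - 14.532184×(2.940000 - 2.160000)/(14.532184 - 0.757696)
       = 2.117094
Iteration 2:
  f(2.940000) = 14.532184
  f(2.117094) = 0.254816
  x_3 = 2.117094 - 0.254816×(2.117094 - 2.940000)/(0.254816 - 14.532184)
       = 2.102408
Iteration 3:
  f(2.117094) = 0.254816
  f(2.102408) = 0.088073
  x_4 = 2.102408 - 0.088073×(2.102408 - 2.117094)/(0.088073 - 0.254816)
       = 2.094650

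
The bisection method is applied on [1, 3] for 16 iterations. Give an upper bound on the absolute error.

Bisection error bound: |error| ≤ (b-a)/2^n
|error| ≤ (3 - 1)/2^16 = 2/2^16
|error| ≤ 0.0000305176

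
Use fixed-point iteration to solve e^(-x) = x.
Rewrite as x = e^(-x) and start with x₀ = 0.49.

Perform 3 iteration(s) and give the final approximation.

Equation: e^(-x) = x
Fixed-point form: x = e^(-x)
x₀ = 0.49

x_1 = g(0.490000) = 0.612626
x_2 = g(0.612626) = 0.541926
x_3 = g(0.541926) = 0.581627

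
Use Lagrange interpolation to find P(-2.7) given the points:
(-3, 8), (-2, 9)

Lagrange interpolation formula:
P(x) = Σ yᵢ × Lᵢ(x)
where Lᵢ(x) = Π_{j≠i} (x - xⱼ)/(xᵢ - xⱼ)

L_0(-2.7) = (-2.7 - (-2))/(-3 - (-2)) = 0.700000
L_1(-2.7) = (-2.7 - (-3))/(-2 - (-3)) = 0.300000

P(-2.7) = 8×L_0(-2.7) + 9×L_1(-2.7)
P(-2.7) = 8.300000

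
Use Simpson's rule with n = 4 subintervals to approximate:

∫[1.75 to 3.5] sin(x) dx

f(x) = sin(x)
a = 1.75, b = 3.5, n = 4
h = (b - a)/n = 0.437500

Simpson's rule: (h/3)[f(x₀) + 4f(x₁) + 2f(x₂) + ... + f(xₙ)]

x_0 = 1.7500, f(x_0) = 0.983986, coefficient = 1
x_1 = 2.1875, f(x_1) = 0.815789, coefficient = 4
x_2 = 2.6250, f(x_2) = 0.493920, coefficient = 2
x_3 = 3.0625, f(x_3) = 0.079010, coefficient = 4
x_4 = 3.5000, f(x_4) = -0.350783, coefficient = 1

I ≈ (0.437500/3) × 5.200241 = 0.758369
Exact value: 0.758211
Error: 0.000158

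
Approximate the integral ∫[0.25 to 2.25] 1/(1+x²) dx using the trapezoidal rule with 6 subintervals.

f(x) = 1/(1+x²)
a = 0.25, b = 2.25, n = 6
h = (b - a)/n = 0.333333

Trapezoidal rule: (h/2)[f(x₀) + 2f(x₁) + 2f(x₂) + ... + f(xₙ)]

x_0 = 0.2500, f(x_0) = 0.941176, coefficient = 1
x_1 = 0.5833, f(x_1) = 0.746114, coefficient = 2
x_2 = 0.9167, f(x_2) = 0.543396, coefficient = 2
x_3 = 1.2500, f(x_3) = 0.390244, coefficient = 2
x_4 = 1.5833, f(x_4) = 0.285149, coefficient = 2
x_5 = 1.9167, f(x_5) = 0.213967, coefficient = 2
x_6 = 2.2500, f(x_6) = 0.164948, coefficient = 1

I ≈ (0.333333/2) × 5.463865 = 0.910644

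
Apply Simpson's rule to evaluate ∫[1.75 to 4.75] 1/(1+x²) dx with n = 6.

f(x) = 1/(1+x²)
a = 1.75, b = 4.75, n = 6
h = (b - a)/n = 0.500000

Simpson's rule: (h/3)[f(x₀) + 4f(x₁) + 2f(x₂) + ... + f(xₙ)]

x_0 = 1.7500, f(x_0) = 0.246154, coefficient = 1
x_1 = 2.2500, f(x_1) = 0.164948, coefficient = 4
x_2 = 2.7500, f(x_2) = 0.116788, coefficient = 2
x_3 = 3.2500, f(x_3) = 0.086486, coefficient = 4
x_4 = 3.7500, f(x_4) = 0.066390, coefficient = 2
x_5 = 4.2500, f(x_5) = 0.052459, coefficient = 4
x_6 = 4.7500, f(x_6) = 0.042440, coefficient = 1

I ≈ (0.500000/3) × 1.870527 = 0.311754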